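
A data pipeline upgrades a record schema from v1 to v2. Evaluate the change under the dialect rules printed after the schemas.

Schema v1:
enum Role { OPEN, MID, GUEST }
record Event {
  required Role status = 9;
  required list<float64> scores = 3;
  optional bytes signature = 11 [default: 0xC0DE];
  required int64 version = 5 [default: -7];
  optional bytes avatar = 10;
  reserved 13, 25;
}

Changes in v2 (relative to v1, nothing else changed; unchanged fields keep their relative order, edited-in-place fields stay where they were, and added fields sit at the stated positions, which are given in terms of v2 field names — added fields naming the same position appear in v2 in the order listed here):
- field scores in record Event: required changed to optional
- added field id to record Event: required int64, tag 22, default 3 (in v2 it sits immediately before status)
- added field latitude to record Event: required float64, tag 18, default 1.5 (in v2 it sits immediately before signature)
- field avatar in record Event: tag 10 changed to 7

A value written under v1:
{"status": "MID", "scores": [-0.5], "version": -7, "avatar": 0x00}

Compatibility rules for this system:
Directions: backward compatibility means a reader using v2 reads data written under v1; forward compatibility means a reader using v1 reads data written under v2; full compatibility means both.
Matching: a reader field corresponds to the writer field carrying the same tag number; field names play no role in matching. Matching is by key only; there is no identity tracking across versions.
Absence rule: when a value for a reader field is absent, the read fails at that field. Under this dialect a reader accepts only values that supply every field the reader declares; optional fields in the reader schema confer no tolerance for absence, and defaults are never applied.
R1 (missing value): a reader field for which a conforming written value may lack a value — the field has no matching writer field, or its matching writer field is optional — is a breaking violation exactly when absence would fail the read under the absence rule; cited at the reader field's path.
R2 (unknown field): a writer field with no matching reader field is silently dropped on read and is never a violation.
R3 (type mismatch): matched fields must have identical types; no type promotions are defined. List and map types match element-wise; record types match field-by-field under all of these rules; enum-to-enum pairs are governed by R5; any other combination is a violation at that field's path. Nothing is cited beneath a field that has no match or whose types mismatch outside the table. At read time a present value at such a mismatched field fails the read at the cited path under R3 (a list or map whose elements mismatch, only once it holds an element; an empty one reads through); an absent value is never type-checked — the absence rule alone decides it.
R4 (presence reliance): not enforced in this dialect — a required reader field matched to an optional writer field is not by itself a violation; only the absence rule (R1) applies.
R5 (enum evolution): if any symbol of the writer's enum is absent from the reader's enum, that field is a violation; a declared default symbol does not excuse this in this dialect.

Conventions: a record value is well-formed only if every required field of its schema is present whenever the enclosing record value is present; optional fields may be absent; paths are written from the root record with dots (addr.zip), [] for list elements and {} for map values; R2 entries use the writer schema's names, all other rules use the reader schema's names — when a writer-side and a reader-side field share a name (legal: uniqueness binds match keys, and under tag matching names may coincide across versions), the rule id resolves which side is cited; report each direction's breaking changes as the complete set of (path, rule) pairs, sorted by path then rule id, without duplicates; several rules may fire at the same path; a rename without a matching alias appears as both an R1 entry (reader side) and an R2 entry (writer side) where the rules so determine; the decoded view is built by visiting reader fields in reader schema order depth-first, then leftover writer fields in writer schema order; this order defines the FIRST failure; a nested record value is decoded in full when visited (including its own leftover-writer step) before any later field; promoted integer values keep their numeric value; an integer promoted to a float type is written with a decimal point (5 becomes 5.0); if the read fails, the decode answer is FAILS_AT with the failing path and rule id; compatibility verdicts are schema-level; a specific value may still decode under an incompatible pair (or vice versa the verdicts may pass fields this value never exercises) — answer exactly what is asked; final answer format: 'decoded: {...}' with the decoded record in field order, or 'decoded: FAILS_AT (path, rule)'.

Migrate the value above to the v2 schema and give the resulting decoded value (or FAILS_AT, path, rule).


the writer's type comes first in each Event pair
decoding the Event value with the v2 reader:
  read fails at id under R1 (no fill)
  => FAILS_AT (id, R1)
the rest of the Event diff is inert for this question:
  field scores in record Event: required changed to optional -> shifts the Event verdicts, not this decode
  added field latitude to record Event: required float64, tag 18, default 1.5 (in v2 it sits immediately before signature) -> shifts the Event verdicts, not this decode
  field avatar in record Event: tag 10 changed to 7 -> no rule fires on it and the decoded Event view is identical with or without it

decoded: FAILS_AT (id, R1)


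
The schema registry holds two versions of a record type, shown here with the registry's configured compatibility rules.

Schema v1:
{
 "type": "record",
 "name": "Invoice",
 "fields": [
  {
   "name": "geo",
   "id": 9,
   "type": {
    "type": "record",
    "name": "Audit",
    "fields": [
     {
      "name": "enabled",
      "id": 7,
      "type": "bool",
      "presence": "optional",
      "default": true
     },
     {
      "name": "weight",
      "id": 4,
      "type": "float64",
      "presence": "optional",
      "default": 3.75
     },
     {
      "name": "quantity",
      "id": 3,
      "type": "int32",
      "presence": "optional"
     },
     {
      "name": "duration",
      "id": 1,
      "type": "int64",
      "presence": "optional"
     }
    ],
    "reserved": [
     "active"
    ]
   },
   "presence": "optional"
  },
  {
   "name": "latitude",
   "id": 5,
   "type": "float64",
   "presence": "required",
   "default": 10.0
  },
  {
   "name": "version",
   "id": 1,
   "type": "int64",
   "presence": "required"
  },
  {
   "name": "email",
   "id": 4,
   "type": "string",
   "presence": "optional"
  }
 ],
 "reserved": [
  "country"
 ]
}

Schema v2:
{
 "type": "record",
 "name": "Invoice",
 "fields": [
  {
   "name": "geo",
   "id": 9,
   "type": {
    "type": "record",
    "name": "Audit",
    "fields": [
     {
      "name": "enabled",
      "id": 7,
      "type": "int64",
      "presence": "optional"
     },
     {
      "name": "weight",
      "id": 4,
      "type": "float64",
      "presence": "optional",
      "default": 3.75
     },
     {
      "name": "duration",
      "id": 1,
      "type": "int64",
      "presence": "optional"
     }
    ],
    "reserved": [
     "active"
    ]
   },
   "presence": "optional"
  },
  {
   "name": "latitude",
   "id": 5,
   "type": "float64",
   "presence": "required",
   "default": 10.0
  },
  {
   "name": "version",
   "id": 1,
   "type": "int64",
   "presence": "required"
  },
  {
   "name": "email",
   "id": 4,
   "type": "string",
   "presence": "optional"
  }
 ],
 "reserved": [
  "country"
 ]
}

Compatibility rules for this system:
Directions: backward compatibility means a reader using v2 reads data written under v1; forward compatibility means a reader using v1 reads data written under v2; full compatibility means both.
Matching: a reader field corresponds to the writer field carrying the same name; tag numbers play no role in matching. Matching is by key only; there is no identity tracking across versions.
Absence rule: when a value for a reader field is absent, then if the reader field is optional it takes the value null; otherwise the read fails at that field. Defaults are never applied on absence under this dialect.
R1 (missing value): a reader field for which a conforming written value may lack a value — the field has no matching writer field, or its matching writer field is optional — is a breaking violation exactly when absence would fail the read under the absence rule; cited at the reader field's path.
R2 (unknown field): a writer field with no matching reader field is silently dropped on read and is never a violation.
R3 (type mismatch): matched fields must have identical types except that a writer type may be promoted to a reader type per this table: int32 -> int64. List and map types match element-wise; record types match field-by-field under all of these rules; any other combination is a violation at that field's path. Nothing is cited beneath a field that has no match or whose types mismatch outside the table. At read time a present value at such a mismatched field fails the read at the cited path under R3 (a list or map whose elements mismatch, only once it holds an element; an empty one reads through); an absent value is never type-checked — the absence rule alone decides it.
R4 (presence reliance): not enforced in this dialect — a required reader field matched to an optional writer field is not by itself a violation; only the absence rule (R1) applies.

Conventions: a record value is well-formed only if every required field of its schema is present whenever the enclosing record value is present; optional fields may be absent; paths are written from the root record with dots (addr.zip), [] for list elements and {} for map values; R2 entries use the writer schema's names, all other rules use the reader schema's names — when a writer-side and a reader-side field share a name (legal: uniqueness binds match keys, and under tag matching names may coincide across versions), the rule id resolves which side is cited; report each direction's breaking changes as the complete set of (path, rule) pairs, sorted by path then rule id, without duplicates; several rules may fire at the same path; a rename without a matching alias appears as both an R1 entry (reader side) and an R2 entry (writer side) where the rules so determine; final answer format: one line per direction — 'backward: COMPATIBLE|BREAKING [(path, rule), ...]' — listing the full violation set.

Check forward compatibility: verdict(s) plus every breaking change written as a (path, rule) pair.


each type pair in Invoice: writer, then reader
checking forward for Invoice: reader v1 against writer v2:
  geo <- geo (Audit -> Audit, writer optional)
  latitude <- latitude (float64 -> float64, writer required)
  version <- version (int64 -> int64, writer required)
  email <- email (string -> string, writer optional)
  geo.enabled <- geo.enabled (int64 -> bool, writer optional)
  geo.weight <- geo.weight (float64 -> float64, writer optional)
  no writer field matches reader geo.quantity
  geo.duration <- geo.duration (int64 -> int64, writer optional)
  rule R3 violated at geo.enabled
  => 1 violation(s): forward is BREAKING for Invoice
ruling out the remaining Invoice differences:
  removed field quantity from record Audit -> no rule fires on it in Invoice's dialect; the asked verdict holds

forward: BREAKING [(geo.enabled, R3)]


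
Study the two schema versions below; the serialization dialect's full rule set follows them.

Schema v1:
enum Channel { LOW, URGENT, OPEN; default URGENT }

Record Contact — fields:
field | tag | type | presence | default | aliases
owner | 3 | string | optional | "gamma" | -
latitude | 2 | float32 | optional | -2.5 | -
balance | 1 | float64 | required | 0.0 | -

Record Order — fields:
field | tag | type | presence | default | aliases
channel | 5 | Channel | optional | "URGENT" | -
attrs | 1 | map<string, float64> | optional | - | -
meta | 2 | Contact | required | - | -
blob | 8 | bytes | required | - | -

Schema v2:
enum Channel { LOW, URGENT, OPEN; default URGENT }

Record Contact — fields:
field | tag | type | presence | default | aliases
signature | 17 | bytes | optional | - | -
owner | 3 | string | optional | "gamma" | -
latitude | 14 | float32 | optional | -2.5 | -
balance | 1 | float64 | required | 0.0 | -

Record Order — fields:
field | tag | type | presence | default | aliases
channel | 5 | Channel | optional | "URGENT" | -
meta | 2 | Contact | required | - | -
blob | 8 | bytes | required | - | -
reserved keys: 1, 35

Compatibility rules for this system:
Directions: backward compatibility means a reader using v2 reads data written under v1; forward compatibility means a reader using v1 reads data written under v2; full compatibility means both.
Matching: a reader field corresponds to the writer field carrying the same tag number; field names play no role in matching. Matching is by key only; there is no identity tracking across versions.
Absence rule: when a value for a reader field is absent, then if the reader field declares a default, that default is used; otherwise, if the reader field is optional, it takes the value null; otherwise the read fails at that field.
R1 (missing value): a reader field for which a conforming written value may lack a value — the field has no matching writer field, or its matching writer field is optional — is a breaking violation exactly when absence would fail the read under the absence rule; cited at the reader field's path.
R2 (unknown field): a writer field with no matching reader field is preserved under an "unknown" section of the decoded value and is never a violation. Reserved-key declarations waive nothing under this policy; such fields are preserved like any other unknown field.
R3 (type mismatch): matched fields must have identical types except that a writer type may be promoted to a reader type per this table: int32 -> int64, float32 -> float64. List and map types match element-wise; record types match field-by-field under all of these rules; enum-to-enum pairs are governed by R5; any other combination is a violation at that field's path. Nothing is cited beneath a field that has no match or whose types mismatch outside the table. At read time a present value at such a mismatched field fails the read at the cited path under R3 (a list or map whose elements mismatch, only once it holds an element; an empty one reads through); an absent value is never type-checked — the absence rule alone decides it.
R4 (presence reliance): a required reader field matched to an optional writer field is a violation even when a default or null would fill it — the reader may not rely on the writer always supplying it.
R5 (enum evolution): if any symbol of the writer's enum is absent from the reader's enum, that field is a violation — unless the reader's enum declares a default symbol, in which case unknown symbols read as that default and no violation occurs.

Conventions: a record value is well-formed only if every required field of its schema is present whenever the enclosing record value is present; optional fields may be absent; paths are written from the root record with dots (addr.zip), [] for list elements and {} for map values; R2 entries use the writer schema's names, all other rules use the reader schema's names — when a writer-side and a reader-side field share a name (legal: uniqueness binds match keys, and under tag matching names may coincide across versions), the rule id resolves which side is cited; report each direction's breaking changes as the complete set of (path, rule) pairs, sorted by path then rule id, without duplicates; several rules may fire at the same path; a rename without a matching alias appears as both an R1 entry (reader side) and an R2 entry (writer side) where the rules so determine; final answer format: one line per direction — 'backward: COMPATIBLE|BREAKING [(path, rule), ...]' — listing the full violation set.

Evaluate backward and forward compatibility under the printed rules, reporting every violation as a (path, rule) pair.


arrows below run writer -> reader for Order
backward pass over Order, reader schema v2, writer schema v1:
  channel: Channel -> Channel, writer optional; from channel
  meta: Contact -> Contact, writer required; from meta
  blob: bytes -> bytes, writer required; from blob
  writer attrs: unknown to reader
  meta.signature has no writer counterpart
  meta.owner: string -> string, writer optional; from meta.owner
  meta.latitude has no writer counterpart
  meta.balance: float64 -> float64, writer required; from meta.balance
  writer meta.latitude: unknown to reader
  => backward: COMPATIBLE
forward pass over Order, reader schema v1, writer schema v2:
  channel: Channel -> Channel, writer optional; from channel
  attrs has no writer counterpart
  meta: Contact -> Contact, writer required; from meta
  blob: bytes -> bytes, writer required; from blob
  meta.owner: string -> string, writer optional; from meta.owner
  meta.latitude has no writer counterpart
  meta.balance: float64 -> float64, writer required; from meta.balance
  writer meta.signature: unknown to reader
  writer meta.latitude: unknown to reader
  => forward: COMPATIBLE

backward: COMPATIBLE []; forward: COMPATIBLE []


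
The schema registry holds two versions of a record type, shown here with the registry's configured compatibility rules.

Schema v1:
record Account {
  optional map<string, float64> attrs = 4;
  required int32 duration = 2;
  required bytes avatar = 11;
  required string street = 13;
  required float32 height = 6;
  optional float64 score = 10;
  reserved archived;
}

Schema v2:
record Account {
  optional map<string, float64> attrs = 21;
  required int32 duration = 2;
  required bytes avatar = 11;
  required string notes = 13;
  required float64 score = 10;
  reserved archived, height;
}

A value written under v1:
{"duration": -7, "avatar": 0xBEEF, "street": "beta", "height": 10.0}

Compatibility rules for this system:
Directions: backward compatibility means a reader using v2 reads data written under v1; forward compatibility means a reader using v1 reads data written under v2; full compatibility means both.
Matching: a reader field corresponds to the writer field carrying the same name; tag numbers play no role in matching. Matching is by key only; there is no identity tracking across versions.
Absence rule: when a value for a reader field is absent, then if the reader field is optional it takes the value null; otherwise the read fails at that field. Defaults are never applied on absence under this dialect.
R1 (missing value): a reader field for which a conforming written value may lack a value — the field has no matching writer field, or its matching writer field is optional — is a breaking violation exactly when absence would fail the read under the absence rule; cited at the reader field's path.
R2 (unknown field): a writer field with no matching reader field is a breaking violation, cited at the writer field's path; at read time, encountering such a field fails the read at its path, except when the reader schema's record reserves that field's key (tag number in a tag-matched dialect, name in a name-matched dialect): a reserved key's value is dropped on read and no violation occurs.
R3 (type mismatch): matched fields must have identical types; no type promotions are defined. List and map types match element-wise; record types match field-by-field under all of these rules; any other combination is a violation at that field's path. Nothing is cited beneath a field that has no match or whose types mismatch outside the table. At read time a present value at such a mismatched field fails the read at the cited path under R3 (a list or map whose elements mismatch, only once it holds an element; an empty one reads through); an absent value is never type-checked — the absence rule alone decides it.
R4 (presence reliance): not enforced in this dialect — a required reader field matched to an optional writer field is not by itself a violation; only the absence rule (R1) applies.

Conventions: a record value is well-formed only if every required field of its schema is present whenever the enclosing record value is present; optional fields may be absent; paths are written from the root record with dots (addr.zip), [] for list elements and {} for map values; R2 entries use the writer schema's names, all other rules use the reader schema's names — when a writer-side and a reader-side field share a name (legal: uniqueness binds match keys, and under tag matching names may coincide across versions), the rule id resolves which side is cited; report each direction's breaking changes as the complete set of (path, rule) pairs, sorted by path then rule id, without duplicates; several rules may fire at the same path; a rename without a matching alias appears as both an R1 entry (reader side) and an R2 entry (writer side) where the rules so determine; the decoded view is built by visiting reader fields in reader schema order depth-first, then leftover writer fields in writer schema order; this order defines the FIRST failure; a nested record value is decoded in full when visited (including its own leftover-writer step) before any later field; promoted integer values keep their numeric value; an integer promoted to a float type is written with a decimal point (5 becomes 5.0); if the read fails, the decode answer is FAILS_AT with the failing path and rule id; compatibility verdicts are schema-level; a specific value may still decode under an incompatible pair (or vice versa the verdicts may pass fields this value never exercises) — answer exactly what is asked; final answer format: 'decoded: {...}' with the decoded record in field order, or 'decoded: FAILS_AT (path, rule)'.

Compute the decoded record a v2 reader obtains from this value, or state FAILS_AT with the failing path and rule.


decoded: FAILS_AT (notes, R1)

arrows below run writer -> reader for Account
decoding the Account value with the v2 reader:
  attrs := null (absent, optional -> null)
  duration := -7
  avatar := 0xBEEF
  read fails at notes under R1 (no fill)
  => FAILS_AT (notes, R1)
remaining Account differences; none change what is asked:
  field score in record Account: optional changed to required -> a verdict-level change on Account — the shown value reads the same
  field attrs in record Account: tag 4 changed to 21 -> fires no rule on Account under this dialect and leaves the result unchanged
  removed field height from record Account (its key "height" joins the reserved list) -> a verdict-level change on Account — the shown value reads the same


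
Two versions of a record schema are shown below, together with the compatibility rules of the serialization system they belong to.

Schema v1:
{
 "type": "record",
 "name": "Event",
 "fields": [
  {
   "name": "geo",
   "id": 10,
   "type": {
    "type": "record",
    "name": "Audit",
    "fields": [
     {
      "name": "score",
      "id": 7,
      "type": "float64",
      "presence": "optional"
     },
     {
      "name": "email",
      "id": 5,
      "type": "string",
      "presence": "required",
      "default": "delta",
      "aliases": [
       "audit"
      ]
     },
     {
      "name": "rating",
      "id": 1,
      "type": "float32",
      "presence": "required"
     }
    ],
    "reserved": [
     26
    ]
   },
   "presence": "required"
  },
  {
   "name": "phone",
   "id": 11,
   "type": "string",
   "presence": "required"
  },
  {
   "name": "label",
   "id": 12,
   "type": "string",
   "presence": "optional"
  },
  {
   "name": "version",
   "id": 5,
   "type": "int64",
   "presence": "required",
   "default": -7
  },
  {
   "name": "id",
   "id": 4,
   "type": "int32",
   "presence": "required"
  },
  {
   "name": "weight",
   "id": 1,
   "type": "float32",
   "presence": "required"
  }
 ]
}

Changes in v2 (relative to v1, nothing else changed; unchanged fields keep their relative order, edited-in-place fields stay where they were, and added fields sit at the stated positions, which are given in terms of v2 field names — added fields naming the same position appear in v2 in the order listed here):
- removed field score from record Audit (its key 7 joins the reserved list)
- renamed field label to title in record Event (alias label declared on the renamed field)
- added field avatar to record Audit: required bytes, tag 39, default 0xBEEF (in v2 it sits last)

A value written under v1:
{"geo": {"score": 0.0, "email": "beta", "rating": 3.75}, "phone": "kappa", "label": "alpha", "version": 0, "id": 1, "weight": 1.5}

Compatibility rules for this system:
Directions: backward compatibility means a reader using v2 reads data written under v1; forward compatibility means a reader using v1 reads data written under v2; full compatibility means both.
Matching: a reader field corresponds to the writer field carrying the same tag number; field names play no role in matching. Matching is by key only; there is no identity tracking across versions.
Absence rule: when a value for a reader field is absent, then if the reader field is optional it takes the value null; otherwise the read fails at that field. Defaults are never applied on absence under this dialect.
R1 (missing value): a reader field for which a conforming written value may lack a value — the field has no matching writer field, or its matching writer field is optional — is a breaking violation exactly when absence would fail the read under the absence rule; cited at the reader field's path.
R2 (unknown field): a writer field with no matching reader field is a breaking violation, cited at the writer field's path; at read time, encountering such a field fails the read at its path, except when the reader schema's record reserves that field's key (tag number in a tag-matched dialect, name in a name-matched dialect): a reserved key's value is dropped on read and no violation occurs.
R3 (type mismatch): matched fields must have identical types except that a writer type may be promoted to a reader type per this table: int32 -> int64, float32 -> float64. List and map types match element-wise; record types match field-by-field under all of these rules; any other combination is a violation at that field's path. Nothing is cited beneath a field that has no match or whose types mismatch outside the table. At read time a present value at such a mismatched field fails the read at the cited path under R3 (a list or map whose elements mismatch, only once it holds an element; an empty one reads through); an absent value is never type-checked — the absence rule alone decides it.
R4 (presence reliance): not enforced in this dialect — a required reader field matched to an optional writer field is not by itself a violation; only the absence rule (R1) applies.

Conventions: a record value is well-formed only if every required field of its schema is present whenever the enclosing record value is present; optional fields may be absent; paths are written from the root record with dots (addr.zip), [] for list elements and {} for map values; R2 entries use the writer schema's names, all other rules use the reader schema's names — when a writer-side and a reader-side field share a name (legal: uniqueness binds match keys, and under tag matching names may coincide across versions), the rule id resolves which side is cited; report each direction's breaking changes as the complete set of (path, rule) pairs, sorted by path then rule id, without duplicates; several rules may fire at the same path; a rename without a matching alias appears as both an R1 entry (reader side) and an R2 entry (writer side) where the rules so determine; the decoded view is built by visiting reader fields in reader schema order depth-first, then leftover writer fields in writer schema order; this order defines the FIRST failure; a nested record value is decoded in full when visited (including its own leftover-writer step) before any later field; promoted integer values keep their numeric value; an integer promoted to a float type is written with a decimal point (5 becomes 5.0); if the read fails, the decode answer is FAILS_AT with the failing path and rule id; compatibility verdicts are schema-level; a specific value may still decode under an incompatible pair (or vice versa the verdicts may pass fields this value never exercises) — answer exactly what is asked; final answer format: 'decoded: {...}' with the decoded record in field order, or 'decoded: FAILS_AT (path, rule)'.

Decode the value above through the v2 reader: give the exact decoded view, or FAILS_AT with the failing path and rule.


decoded: FAILS_AT (geo.avatar, R1)

arrows below run writer -> reader for Event
migrating the Event value to v2:
  geo.email := "beta"
  geo.rating := 3.75
  read fails at geo.avatar under R1 (no fill)
  => FAILS_AT (geo.avatar, R1)
the other Event changes do not affect what is asked:
  removed field score from record Audit (its key 7 joins the reserved list) -> no rule fires on it and the decoded Event view is identical with or without it
  renamed field label to title in record Event (alias label declared on the renamed field) -> no rule fires on it and the decoded Event view is identical with or without it


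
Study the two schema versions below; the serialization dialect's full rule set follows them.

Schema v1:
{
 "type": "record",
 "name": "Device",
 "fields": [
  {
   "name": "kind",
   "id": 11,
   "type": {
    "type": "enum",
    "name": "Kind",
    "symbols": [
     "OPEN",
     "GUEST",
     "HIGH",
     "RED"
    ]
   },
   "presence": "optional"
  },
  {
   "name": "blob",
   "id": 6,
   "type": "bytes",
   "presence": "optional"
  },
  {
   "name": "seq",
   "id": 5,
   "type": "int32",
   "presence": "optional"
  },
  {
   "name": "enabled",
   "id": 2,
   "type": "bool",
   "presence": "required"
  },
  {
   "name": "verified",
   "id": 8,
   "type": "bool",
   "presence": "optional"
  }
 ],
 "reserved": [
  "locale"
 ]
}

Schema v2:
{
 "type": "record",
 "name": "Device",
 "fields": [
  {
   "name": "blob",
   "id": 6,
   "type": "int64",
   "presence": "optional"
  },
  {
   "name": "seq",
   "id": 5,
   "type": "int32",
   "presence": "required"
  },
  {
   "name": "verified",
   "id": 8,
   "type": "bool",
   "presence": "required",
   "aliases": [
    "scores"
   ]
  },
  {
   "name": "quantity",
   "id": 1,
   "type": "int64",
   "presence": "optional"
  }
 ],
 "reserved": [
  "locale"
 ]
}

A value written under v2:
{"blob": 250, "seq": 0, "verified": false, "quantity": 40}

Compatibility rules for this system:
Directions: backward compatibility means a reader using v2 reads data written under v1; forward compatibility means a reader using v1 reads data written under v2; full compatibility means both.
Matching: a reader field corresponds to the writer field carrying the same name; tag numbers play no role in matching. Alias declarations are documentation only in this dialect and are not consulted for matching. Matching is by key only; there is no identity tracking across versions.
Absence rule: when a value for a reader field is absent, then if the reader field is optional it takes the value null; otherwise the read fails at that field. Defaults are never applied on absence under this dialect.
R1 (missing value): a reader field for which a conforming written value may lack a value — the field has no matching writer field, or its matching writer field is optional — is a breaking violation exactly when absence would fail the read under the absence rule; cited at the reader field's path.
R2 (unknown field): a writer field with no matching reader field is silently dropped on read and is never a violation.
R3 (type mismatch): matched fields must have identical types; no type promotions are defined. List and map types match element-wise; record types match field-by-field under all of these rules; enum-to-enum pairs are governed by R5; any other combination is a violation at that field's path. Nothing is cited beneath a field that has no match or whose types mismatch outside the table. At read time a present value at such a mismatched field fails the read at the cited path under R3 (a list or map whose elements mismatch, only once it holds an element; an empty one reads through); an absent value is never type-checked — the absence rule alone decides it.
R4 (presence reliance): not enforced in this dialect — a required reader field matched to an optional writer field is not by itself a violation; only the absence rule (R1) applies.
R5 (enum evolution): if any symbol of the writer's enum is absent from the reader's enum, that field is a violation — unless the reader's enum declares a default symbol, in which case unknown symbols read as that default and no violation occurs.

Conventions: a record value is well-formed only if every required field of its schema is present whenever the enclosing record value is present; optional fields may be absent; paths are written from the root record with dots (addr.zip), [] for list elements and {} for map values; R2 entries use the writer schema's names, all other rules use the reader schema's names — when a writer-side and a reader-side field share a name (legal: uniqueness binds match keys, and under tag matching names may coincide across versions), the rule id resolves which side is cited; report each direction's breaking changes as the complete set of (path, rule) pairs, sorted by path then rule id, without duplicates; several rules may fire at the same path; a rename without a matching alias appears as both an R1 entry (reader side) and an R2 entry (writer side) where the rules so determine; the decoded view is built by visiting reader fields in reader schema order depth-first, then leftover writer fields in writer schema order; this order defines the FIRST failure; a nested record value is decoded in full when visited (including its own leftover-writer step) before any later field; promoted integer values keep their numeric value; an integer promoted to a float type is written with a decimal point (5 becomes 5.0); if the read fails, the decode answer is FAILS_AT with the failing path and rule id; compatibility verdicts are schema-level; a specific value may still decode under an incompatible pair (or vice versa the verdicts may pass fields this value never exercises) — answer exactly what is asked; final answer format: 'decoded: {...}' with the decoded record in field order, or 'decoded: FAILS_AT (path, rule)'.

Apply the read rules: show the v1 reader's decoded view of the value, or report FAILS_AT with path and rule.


decoded: FAILS_AT (blob, R3)

in Device below, arrows point writer -> reader
migrating the Device value to v1:
  kind := null (not supplied -> null)
  read fails at blob under R3
  => FAILS_AT (blob, R3)
the other Device changes do not affect what is asked:
  field seq in record Device: optional changed to required -> shifts the Device verdicts, not this decode
  removed field kind from record Device -> triggers nothing under the printed rules; the Device answer is the same either way
  field verified in record Device: optional changed to required -> shifts the Device verdicts, not this decode
  removed field enabled from record Device -> shifts the Device verdicts, not this decode
  added field quantity to record Device: optional int64, tag 1 (in v2 it sits last) -> triggers nothing under the printed rules; the Device answer is the same either way


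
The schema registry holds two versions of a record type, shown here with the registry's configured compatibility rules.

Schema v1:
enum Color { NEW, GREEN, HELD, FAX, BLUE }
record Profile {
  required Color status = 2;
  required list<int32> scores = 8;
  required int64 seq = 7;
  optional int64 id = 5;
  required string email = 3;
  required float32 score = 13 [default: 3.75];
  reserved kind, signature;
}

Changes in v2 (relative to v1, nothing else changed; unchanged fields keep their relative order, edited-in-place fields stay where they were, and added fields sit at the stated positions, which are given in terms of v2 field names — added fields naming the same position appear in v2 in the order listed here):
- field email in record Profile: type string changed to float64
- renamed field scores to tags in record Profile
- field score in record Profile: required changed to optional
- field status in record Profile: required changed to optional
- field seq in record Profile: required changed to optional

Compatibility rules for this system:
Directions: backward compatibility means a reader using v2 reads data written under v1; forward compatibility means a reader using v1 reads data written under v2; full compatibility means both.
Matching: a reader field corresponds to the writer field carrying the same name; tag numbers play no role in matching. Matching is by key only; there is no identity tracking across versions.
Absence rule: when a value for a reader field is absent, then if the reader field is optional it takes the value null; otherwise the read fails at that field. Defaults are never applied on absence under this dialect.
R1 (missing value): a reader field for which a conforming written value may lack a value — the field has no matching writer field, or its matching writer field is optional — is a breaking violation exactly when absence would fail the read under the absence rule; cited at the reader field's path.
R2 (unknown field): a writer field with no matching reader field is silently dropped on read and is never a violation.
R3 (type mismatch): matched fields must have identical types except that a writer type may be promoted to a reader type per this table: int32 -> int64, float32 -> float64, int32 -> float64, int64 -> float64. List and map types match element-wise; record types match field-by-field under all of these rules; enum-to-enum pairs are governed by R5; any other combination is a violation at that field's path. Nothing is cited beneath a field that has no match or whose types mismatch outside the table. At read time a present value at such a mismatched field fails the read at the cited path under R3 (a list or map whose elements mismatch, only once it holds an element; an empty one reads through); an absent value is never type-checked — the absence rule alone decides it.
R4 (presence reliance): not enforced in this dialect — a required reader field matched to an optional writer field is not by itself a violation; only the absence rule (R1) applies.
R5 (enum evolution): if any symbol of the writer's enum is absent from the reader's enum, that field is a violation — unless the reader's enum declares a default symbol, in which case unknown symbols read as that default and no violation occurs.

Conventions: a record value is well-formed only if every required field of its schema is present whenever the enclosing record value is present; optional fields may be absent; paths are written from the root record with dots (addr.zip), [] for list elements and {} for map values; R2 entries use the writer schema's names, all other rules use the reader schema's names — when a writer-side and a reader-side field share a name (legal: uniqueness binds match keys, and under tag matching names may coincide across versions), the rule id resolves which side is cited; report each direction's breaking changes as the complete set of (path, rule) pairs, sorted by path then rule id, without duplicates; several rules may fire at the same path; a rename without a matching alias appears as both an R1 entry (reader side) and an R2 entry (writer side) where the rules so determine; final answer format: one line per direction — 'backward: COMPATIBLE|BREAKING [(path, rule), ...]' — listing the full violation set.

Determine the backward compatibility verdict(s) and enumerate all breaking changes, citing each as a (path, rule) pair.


in Profile below, arrows point writer -> reader
backward analysis of Profile with v2 as reader and v1 as writer:
  writer required, Color -> Color: reader status maps from writer status
  tags: no writer-side match
  writer required, int64 -> int64: reader seq maps from writer seq
  writer optional, int64 -> int64: reader id maps from writer id
  writer required, string -> float64: reader email maps from writer email
  writer required, float32 -> float32: reader score maps from writer score
  writer field scores has no reader counterpart
  rule R3 violated at email
  rule R1 violated at tags
  => backward: BREAKING (2)
the other Profile changes do not affect what is asked:
  field score in record Profile: required changed to optional -> matters only for Profile's forward compatibility — outside the asked direction
  field status in record Profile: required changed to optional -> matters only for Profile's forward compatibility — outside the asked direction
  field seq in record Profile: required changed to optional -> matters only for Profile's forward compatibility — outside the asked direction

backward: BREAKING [(email, R3), (tags, R1)]
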